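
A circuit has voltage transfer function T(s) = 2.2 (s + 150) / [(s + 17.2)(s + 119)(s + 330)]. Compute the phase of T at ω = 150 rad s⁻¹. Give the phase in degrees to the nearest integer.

-114 deg

∠(j150 + 150) = arctan(150/150) = 45.00°
∠(j150 + 17.2) = arctan(150/17.2) = 83.46°
∠(j150 + 119) = arctan(150/119) = 51.57°
∠(j150 + 330) = arctan(150/330) = 24.44°
∠T(j150) = 45.00° − (83.46° + 51.57° + 24.44°) = -114.48°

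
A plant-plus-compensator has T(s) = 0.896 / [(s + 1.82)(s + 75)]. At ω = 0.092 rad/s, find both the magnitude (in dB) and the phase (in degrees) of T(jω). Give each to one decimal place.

|T| = -43.7 dB, ∠T = -3.0 deg

|j0.092 + 1.82| = √(0.092² + 1.82²) = 1.822
|j0.092 + 75| = √(0.092² + 75²) = 75
|T(j0.092)| = 0.896 / (1.822 × 75) = 0.0065557
20 log₁₀(0.0065557) = -43.67 dB
∠(j0.092 + 1.82) = arctan(0.092/1.82) = 2.89°
∠(j0.092 + 75) = arctan(0.092/75) = 0.07°
∠T(j0.092) = − (2.89° + 0.07°) = -2.96°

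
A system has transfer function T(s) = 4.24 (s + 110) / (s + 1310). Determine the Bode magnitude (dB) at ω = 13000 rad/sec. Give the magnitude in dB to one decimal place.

|j13000 + 110| = √(13000² + 110²) = 1.3e+04
|j13000 + 1310| = √(13000² + 1310²) = 1.307e+04
|T(j13000)| = 4.24 × 1.3e+04 / 1.307e+04 = 4.2188
20 log₁₀(4.2188) = 12.50 dB

12.5 dB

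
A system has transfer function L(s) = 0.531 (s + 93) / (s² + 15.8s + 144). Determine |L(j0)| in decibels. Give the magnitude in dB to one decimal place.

-9.3 dB

L(0) = 0.531 × 93 / 144 = 0.34294
20 log₁₀(0.34294) = -9.30 dB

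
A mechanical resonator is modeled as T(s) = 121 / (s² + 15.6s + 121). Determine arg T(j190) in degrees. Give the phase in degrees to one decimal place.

∠[(j190)² + 15.6(j190) + 121] = ∠[-35979 + j2964] = 175.29°
∠T(j190) = −175.29° = -175.29°

-175.3°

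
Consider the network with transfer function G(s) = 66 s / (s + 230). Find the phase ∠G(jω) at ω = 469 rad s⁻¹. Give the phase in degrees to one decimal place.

∠(j469) = 90.00°
∠(j469 + 230) = arctan(469/230) = 63.88°
∠G(j469) = 90.00° − 63.88° = 26.12°

26.1°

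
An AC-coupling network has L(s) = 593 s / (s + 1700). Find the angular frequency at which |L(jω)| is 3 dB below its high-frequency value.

For a single-pole high-pass, the −3 dB point is at the pole: ω = 1700 rad s⁻¹.

1700 rad s⁻¹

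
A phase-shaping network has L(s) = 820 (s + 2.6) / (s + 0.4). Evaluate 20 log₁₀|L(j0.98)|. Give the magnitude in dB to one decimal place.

|j0.98 + 2.6| = √(0.98² + 2.6²) = 2.779
|j0.98 + 0.4| = √(0.98² + 0.4²) = 1.058
|L(j0.98)| = 820 × 2.779 / 1.058 = 2152.5
20 log₁₀(2152.5) = 66.66 dB

66.7 dB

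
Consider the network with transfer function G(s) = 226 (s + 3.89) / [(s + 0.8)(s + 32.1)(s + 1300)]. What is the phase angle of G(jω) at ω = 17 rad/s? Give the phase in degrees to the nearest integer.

∠(j17 + 3.89) = arctan(17/3.89) = 77.11°
∠(j17 + 0.8) = arctan(17/0.8) = 87.31°
∠(j17 + 32.1) = arctan(17/32.1) = 27.91°
∠(j17 + 1300) = arctan(17/1300) = 0.75°
∠G(j17) = 77.11° − (87.31° + 27.91° + 0.75°) = -38.85°

-39°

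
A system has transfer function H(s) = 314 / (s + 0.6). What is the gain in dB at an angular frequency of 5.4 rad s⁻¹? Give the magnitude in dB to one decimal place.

35.2 dB

|j5.4 + 0.6| = √(5.4² + 0.6²) = 5.433
|H(j5.4)| = 314 / 5.433 = 57.792
20 log₁₀(57.792) = 35.24 dB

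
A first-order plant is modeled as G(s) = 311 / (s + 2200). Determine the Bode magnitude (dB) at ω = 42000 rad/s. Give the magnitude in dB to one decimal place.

-42.6 dB

|j42000 + 2200| = √(42000² + 2200²) = 4.206e+04
|G(j42000)| = 311 / 4.206e+04 = 0.0073946
20 log₁₀(0.0073946) = -42.62 dB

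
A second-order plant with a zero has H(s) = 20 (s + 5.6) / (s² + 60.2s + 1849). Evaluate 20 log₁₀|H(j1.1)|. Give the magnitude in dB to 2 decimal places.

|j1.1 + 5.6| = √(1.1² + 5.6²) = 5.707
|(j1.1)² + 60.2(j1.1) + 1849| = |1847.8 + j66.22| = 1849
|H(j1.1)| = 20 × 5.707 / 1849 = 0.061732
20 log₁₀(0.061732) = -24.190 dB

-24.19 dB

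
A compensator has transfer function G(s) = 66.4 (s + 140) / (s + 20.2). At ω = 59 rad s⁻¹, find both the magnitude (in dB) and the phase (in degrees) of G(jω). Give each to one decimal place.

|j59 + 140| = √(59² + 140²) = 151.9
|j59 + 20.2| = √(59² + 20.2²) = 62.36
|G(j59)| = 66.4 × 151.9 / 62.36 = 161.76
20 log₁₀(161.76) = 44.18 dB
∠(j59 + 140) = arctan(59/140) = 22.85°
∠(j59 + 20.2) = arctan(59/20.2) = 71.10°
∠G(j59) = 22.85° − 71.10° = -48.25°

|G| = 44.2 dB, ∠G = -48.2°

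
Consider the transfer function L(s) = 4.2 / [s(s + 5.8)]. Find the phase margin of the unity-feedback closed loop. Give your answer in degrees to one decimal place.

82.9°

Gain crossover: |L(jω)| = 1 at ω ≈ 0.719 rad s⁻¹.
∠L(j0.719) = −90° − arctan(0.719/5.8) ≈ -97.06°
PM = 180° + (-97.06°) = 82.94°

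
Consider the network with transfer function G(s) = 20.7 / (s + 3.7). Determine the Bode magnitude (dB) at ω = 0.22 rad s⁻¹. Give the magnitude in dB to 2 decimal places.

|j0.22 + 3.7| = √(0.22² + 3.7²) = 3.707
|G(j0.22)| = 20.7 / 3.707 = 5.5847
20 log₁₀(5.5847) = 14.940 dB

14.94 dB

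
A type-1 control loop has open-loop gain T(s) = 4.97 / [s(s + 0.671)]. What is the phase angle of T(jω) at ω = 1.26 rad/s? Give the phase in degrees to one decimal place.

-152.0°

∠(j1.26 + 0.671) = arctan(1.26/0.671) = 61.96°
∠(j1.26) = 90.00°
∠T(j1.26) = − (61.96° + 90.00°) = -151.96°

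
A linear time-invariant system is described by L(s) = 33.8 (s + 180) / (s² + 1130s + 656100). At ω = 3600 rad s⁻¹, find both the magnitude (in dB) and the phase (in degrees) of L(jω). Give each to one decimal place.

|L| = -40.5 dB, ∠L = -74.6°

|j3600 + 180| = √(3600² + 180²) = 3604
|(j3600)² + 1130(j3600) + 656100| = |-1.2304e+07 + j4.068e+06| = 1.296e+07
|L(j3600)| = 33.8 × 3604 / 1.296e+07 = 0.0094014
20 log₁₀(0.0094014) = -40.54 dB
∠(j3600 + 180) = arctan(3600/180) = 87.14°
∠[(j3600)² + 1130(j3600) + 656100] = ∠[-1.2304e+07 + j4.068e+06] = 161.70°
∠L(j3600) = 87.14° − 161.70° = -74.57°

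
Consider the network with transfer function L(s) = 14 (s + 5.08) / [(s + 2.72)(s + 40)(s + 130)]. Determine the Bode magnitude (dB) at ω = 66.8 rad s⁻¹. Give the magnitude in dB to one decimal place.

|j66.8 + 5.08| = √(66.8² + 5.08²) = 66.99
|j66.8 + 2.72| = √(66.8² + 2.72²) = 66.86
|j66.8 + 40| = √(66.8² + 40²) = 77.86
|j66.8 + 130| = √(66.8² + 130²) = 146.2
|L(j66.8)| = 14 × 66.99 / (66.86 × 77.86 × 146.2) = 0.0012328
20 log₁₀(0.0012328) = -58.18 dB

-58.2 dB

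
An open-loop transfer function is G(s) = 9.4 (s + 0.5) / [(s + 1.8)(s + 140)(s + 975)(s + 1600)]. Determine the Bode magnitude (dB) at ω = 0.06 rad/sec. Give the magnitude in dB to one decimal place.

-158.4 dB

|j0.06 + 0.5| = √(0.06² + 0.5²) = 0.5036
|j0.06 + 1.8| = √(0.06² + 1.8²) = 1.801
|j0.06 + 140| = √(0.06² + 140²) = 140
|j0.06 + 975| = √(0.06² + 975²) = 975
|j0.06 + 1600| = √(0.06² + 1600²) = 1600
|G(j0.06)| = 9.4 × 0.5036 / (1.801 × 140 × 975 × 1600) = 1.2035e-08
20 log₁₀(1.2035e-08) = -158.39 dB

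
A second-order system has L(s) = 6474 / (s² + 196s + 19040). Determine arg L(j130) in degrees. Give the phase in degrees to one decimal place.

∠[(j130)² + 196(j130) + 19040] = ∠[2140 + j25480] = 85.20°
∠L(j130) = −85.20° = -85.20°

-85.2°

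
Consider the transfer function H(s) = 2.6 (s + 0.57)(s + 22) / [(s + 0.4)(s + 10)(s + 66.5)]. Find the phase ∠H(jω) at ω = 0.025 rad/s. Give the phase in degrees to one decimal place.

-1.2°

∠(j0.025 + 0.57) = arctan(0.025/0.57) = 2.51°
∠(j0.025 + 22) = arctan(0.025/22) = 0.07°
∠(j0.025 + 0.4) = arctan(0.025/0.4) = 3.58°
∠(j0.025 + 10) = arctan(0.025/10) = 0.14°
∠(j0.025 + 66.5) = arctan(0.025/66.5) = 0.02°
∠H(j0.025) = 2.51° + 0.07° − (3.58° + 0.14° + 0.02°) = -1.16°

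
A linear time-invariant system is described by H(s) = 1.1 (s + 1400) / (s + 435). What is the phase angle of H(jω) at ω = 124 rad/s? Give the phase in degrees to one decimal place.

-10.8°

∠(j124 + 1400) = arctan(124/1400) = 5.06°
∠(j124 + 435) = arctan(124/435) = 15.91°
∠H(j124) = 5.06° − 15.91° = -10.85°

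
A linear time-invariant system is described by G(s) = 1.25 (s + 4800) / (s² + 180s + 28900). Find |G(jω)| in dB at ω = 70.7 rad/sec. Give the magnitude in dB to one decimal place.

|j70.7 + 4800| = √(70.7² + 4800²) = 4801
|(j70.7)² + 180(j70.7) + 28900| = |23902 + j12726| = 2.708e+04
|G(j70.7)| = 1.25 × 4801 / 2.708e+04 = 0.2216
20 log₁₀(0.2216) = -13.09 dB

-13.1 dB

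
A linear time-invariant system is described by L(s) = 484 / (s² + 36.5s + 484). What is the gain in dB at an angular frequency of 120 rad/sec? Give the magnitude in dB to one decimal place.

|(j120)² + 36.5(j120) + 484| = |-13916 + j4380| = 1.459e+04
|L(j120)| = 484 / 1.459e+04 = 0.033176
20 log₁₀(0.033176) = -29.58 dB

-29.6 dB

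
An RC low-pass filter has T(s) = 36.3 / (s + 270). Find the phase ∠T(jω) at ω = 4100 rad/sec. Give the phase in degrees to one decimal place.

∠(j4100 + 270) = arctan(4100/270) = 86.23°
∠T(j4100) = −86.23° = -86.23°

-86.2°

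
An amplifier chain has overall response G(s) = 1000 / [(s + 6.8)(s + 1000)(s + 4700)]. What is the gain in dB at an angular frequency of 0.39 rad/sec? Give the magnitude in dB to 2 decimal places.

-90.11 dB

|j0.39 + 6.8| = √(0.39² + 6.8²) = 6.811
|j0.39 + 1000| = √(0.39² + 1000²) = 1000
|j0.39 + 4700| = √(0.39² + 4700²) = 4700
|G(j0.39)| = 1000 / (6.811 × 1000 × 4700) = 3.1238e-05
20 log₁₀(3.1238e-05) = -90.106 dB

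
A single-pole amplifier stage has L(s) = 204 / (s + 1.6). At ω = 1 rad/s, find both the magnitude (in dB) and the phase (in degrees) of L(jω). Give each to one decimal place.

|j1 + 1.6| = √(1² + 1.6²) = 1.887
|L(j1)| = 204 / 1.887 = 108.12
20 log₁₀(108.12) = 40.68 dB
∠(j1 + 1.6) = arctan(1/1.6) = 32.01°
∠L(j1) = −32.01° = -32.01°

|L| = 40.7 dB, ∠L = -32.0 deg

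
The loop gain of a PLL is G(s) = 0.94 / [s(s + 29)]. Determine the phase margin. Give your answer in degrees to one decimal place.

89.9°

Gain crossover: |G(jω)| = 1 at ω ≈ 0.0324 rad s⁻¹.
∠G(j0.0324) = −90° − arctan(0.0324/29) ≈ -90.06°
PM = 180° + (-90.06°) = 89.94°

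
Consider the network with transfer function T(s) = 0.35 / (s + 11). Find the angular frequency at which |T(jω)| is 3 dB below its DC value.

For a single-pole low-pass, the −3 dB point is at the pole: ω = 11 rad/s.

11 rad/s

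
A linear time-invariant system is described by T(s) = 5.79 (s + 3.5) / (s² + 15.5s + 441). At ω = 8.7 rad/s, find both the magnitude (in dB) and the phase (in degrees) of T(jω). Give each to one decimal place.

|T| = -17.1 dB, ∠T = 47.8 deg

|j8.7 + 3.5| = √(8.7² + 3.5²) = 9.378
|(j8.7)² + 15.5(j8.7) + 441| = |365.31 + j134.85| = 389.4
|T(j8.7)| = 5.79 × 9.378 / 389.4 = 0.13943
20 log₁₀(0.13943) = -17.11 dB
∠(j8.7 + 3.5) = arctan(8.7/3.5) = 68.09°
∠[(j8.7)² + 15.5(j8.7) + 441] = ∠[365.31 + j134.85] = 20.26°
∠T(j8.7) = 68.09° − 20.26° = 47.82°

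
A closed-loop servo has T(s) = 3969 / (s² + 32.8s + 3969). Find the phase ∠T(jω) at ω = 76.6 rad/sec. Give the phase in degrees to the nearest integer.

∠[(j76.6)² + 32.8(j76.6) + 3969] = ∠[-1898.6 + j2512.5] = 127.08°
∠T(j76.6) = −127.08° = -127.08°

-127°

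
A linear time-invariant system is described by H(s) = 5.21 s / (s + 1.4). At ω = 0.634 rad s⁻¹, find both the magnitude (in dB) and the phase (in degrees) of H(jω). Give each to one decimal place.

|H| = 6.6 dB, ∠H = 65.6°

|j0.634| = 0.634
|j0.634 + 1.4| = √(0.634² + 1.4²) = 1.537
|H(j0.634)| = 5.21 × 0.634 / 1.537 = 2.1493
20 log₁₀(2.1493) = 6.65 dB
∠(j0.634) = 90.00°
∠(j0.634 + 1.4) = arctan(0.634/1.4) = 24.36°
∠H(j0.634) = 90.00° − 24.36° = 65.64°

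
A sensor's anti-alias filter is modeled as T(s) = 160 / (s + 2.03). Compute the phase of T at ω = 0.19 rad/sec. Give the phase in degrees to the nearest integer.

∠(j0.19 + 2.03) = arctan(0.19/2.03) = 5.35°
∠T(j0.19) = −5.35° = -5.35°

-5°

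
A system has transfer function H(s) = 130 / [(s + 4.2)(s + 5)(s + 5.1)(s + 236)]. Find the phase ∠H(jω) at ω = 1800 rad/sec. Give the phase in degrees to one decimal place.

-352.1°

∠(j1800 + 4.2) = arctan(1800/4.2) = 89.87°
∠(j1800 + 5) = arctan(1800/5) = 89.84°
∠(j1800 + 5.1) = arctan(1800/5.1) = 89.84°
∠(j1800 + 236) = arctan(1800/236) = 82.53°
∠H(j1800) = − (89.87° + 89.84° + 89.84° + 82.53°) = -352.08°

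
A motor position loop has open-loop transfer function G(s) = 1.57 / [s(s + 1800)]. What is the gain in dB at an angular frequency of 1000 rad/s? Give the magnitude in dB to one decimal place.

-122.4 dB

|j1000 + 1800| = √(1000² + 1800²) = 2059
|j1000| = 1000
|G(j1000)| = 1.57 / (2059 × 1000) = 7.6246e-07
20 log₁₀(7.6246e-07) = -122.36 dB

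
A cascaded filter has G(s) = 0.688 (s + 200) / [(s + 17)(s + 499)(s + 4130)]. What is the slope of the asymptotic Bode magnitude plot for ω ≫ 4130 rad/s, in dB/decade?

With 1 zero and 3 poles, the high-frequency asymptotic slope is 20 × (1 − 3) = -40 dB/decade.

-40 dB/decade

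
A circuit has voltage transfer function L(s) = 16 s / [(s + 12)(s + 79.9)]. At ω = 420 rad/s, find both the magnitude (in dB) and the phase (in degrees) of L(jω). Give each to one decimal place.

|L| = -28.5 dB, ∠L = -77.6°

|j420| = 420
|j420 + 12| = √(420² + 12²) = 420.2
|j420 + 79.9| = √(420² + 79.9²) = 427.5
|L(j420)| = 16 × 420 / (420.2 × 427.5) = 0.037409
20 log₁₀(0.037409) = -28.54 dB
∠(j420) = 90.00°
∠(j420 + 12) = arctan(420/12) = 88.36°
∠(j420 + 79.9) = arctan(420/79.9) = 79.23°
∠L(j420) = 90.00° − (88.36° + 79.23°) = -77.59°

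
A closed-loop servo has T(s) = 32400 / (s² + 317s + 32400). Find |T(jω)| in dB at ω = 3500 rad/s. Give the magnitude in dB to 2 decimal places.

-51.56 dB

|(j3500)² + 317(j3500) + 32400| = |-1.2218e+07 + j1.1095e+06| = 1.227e+07
|T(j3500)| = 32400 / 1.227e+07 = 0.002641
20 log₁₀(0.002641) = -51.564 dB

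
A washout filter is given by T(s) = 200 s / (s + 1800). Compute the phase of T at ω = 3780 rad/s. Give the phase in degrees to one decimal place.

∠(j3780) = 90.00°
∠(j3780 + 1800) = arctan(3780/1800) = 64.54°
∠T(j3780) = 90.00° − 64.54° = 25.46°

25.5°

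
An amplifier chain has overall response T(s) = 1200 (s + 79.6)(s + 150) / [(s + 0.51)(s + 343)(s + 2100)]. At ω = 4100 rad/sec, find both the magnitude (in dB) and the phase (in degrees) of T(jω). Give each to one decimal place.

|T| = -11.7 dB, ∠T = -61.3°

|j4100 + 79.6| = √(4100² + 79.6²) = 4101
|j4100 + 150| = √(4100² + 150²) = 4103
|j4100 + 0.51| = √(4100² + 0.51²) = 4100
|j4100 + 343| = √(4100² + 343²) = 4114
|j4100 + 2100| = √(4100² + 2100²) = 4607
|T(j4100)| = 1200 × 4101 × 4103 / (4100 × 4114 × 4607) = 0.25982
20 log₁₀(0.25982) = -11.71 dB
∠(j4100 + 79.6) = arctan(4100/79.6) = 88.89°
∠(j4100 + 150) = arctan(4100/150) = 87.90°
∠(j4100 + 0.51) = arctan(4100/0.51) = 89.99°
∠(j4100 + 343) = arctan(4100/343) = 85.22°
∠(j4100 + 2100) = arctan(4100/2100) = 62.88°
∠T(j4100) = 88.89° + 87.90° − (89.99° + 85.22° + 62.88°) = -61.30°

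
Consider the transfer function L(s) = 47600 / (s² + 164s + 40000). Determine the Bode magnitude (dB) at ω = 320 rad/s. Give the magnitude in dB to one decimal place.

|(j320)² + 164(j320) + 40000| = |-62400 + j52480| = 8.153e+04
|L(j320)| = 47600 / 8.153e+04 = 0.5838
20 log₁₀(0.5838) = -4.67 dB

-4.7 dB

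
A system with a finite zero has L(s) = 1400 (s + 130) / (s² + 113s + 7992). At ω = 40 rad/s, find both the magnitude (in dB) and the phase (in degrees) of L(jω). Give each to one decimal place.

|j40 + 130| = √(40² + 130²) = 136
|(j40)² + 113(j40) + 7992| = |6392 + j4520| = 7829
|L(j40)| = 1400 × 136 / 7829 = 24.323
20 log₁₀(24.323) = 27.72 dB
∠(j40 + 130) = arctan(40/130) = 17.10°
∠[(j40)² + 113(j40) + 7992] = ∠[6392 + j4520] = 35.27°
∠L(j40) = 17.10° − 35.27° = -18.16°

|L| = 27.7 dB, ∠L = -18.2°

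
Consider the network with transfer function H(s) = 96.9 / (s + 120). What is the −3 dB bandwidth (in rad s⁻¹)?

For a single-pole low-pass, the −3 dB point is at the pole: ω = 120 rad s⁻¹.

120 rad s⁻¹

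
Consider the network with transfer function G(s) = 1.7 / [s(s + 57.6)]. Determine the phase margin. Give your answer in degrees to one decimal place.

90.0°

Gain crossover: |G(jω)| = 1 at ω ≈ 0.0295 rad s⁻¹.
∠G(j0.0295) = −90° − arctan(0.0295/57.6) ≈ -90.03°
PM = 180° + (-90.03°) = 89.97°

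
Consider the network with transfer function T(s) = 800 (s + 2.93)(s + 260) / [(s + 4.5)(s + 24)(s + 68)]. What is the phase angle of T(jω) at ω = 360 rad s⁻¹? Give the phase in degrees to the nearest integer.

∠(j360 + 2.93) = arctan(360/2.93) = 89.53°
∠(j360 + 260) = arctan(360/260) = 54.16°
∠(j360 + 4.5) = arctan(360/4.5) = 89.28°
∠(j360 + 24) = arctan(360/24) = 86.19°
∠(j360 + 68) = arctan(360/68) = 79.30°
∠T(j360) = 89.53° + 54.16° − (89.28° + 86.19° + 79.30°) = -111.08°

-111°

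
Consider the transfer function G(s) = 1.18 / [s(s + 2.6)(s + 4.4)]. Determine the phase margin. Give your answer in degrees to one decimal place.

Gain crossover: |G(jω)| = 1 at ω ≈ 0.103 rad/s.
∠G(j0.103) = −90° − arctan(0.103/2.6) − arctan(0.103/4.4) ≈ -93.61°
PM = 180° + (-93.61°) = 86.39°

86.4 deg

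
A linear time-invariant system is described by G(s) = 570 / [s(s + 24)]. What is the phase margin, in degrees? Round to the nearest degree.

Gain crossover: |G(jω)| = 1 at ω ≈ 18.7 rad s⁻¹.
∠G(j18.7) = −90° − arctan(18.7/24) ≈ -127.96°
PM = 180° + (-127.96°) = 52.04°

52°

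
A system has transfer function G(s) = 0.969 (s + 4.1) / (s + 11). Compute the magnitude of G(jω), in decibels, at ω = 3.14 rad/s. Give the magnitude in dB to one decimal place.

|j3.14 + 4.1| = √(3.14² + 4.1²) = 5.164
|j3.14 + 11| = √(3.14² + 11²) = 11.44
|G(j3.14)| = 0.969 × 5.164 / 11.44 = 0.43745
20 log₁₀(0.43745) = -7.18 dB

-7.2 dB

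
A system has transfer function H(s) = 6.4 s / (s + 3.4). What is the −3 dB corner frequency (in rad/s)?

3.4 rad/s

For a single-pole high-pass, the −3 dB point is at the pole: ω = 3.4 rad/s.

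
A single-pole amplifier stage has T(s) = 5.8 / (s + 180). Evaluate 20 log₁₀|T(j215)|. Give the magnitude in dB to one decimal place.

-33.7 dB

|j215 + 180| = √(215² + 180²) = 280.4
|T(j215)| = 5.8 / 280.4 = 0.020685
20 log₁₀(0.020685) = -33.69 dB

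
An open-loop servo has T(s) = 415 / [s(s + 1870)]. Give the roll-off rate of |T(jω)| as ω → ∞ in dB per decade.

-40 dB/decade

With 0 zeros and 2 poles, the high-frequency asymptotic slope is 20 × (0 − 2) = -40 dB/decade.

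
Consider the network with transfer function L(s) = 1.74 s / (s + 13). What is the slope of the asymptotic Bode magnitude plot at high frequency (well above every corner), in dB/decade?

0 dB/decade

With 1 zero and 1 pole, the high-frequency asymptotic slope is 20 × (1 − 1) = 0 dB/decade.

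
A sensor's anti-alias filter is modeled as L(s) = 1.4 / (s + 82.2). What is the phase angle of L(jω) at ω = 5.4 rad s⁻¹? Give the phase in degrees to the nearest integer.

-4°

∠(j5.4 + 82.2) = arctan(5.4/82.2) = 3.76°
∠L(j5.4) = −3.76° = -3.76°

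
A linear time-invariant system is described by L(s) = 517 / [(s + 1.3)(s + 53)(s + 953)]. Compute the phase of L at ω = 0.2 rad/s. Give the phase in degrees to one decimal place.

∠(j0.2 + 1.3) = arctan(0.2/1.3) = 8.75°
∠(j0.2 + 53) = arctan(0.2/53) = 0.22°
∠(j0.2 + 953) = arctan(0.2/953) = 0.01°
∠L(j0.2) = − (8.75° + 0.22° + 0.01°) = -8.97°

-9.0°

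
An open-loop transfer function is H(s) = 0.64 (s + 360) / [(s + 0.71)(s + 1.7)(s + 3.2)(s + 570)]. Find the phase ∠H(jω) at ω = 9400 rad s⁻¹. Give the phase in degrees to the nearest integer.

∠(j9400 + 360) = arctan(9400/360) = 87.81°
∠(j9400 + 0.71) = arctan(9400/0.71) = 90.00°
∠(j9400 + 1.7) = arctan(9400/1.7) = 89.99°
∠(j9400 + 3.2) = arctan(9400/3.2) = 89.98°
∠(j9400 + 570) = arctan(9400/570) = 86.53°
∠H(j9400) = 87.81° − (90.00° + 89.99° + 89.98° + 86.53°) = -268.69°

-269°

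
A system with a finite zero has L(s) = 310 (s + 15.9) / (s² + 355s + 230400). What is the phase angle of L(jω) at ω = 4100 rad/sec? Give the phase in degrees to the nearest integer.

-85°

∠(j4100 + 15.9) = arctan(4100/15.9) = 89.78°
∠[(j4100)² + 355(j4100) + 230400] = ∠[-1.658e+07 + j1.4555e+06] = 174.98°
∠L(j4100) = 89.78° − 174.98° = -85.21°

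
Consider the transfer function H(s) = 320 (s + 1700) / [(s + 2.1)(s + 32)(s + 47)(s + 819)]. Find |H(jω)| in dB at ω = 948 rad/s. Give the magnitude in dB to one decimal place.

-124.7 dB

|j948 + 1700| = √(948² + 1700²) = 1946
|j948 + 2.1| = √(948² + 2.1²) = 948
|j948 + 32| = √(948² + 32²) = 948.5
|j948 + 47| = √(948² + 47²) = 949.2
|j948 + 819| = √(948² + 819²) = 1253
|H(j948)| = 320 × 1946 / (948 × 948.5 × 949.2 × 1253) = 5.8252e-07
20 log₁₀(5.8252e-07) = -124.69 dB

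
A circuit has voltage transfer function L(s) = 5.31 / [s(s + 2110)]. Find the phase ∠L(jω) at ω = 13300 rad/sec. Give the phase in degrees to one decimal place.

∠(j13300 + 2110) = arctan(13300/2110) = 80.99°
∠(j13300) = 90.00°
∠L(j13300) = − (80.99° + 90.00°) = -170.99°

-171.0°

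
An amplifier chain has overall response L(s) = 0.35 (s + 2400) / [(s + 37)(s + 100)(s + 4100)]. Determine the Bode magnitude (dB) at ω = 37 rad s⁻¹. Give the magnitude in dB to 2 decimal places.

-88.70 dB

|j37 + 2400| = √(37² + 2400²) = 2400
|j37 + 37| = √(37² + 37²) = 52.33
|j37 + 100| = √(37² + 100²) = 106.6
|j37 + 4100| = √(37² + 4100²) = 4100
|L(j37)| = 0.35 × 2400 / (52.33 × 106.6 × 4100) = 3.6724e-05
20 log₁₀(3.6724e-05) = -88.701 dB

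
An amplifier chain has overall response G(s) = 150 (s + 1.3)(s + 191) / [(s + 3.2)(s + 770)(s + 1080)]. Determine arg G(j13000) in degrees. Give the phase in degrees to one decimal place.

∠(j13000 + 1.3) = arctan(13000/1.3) = 89.99°
∠(j13000 + 191) = arctan(13000/191) = 89.16°
∠(j13000 + 3.2) = arctan(13000/3.2) = 89.99°
∠(j13000 + 770) = arctan(13000/770) = 86.61°
∠(j13000 + 1080) = arctan(13000/1080) = 85.25°
∠G(j13000) = 89.99° + 89.16° − (89.99° + 86.61° + 85.25°) = -82.69°

-82.7 deg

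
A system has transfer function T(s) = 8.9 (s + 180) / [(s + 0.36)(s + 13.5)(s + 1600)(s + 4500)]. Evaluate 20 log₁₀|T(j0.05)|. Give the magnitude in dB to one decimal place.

|j0.05 + 180| = √(0.05² + 180²) = 180
|j0.05 + 0.36| = √(0.05² + 0.36²) = 0.3635
|j0.05 + 13.5| = √(0.05² + 13.5²) = 13.5
|j0.05 + 1600| = √(0.05² + 1600²) = 1600
|j0.05 + 4500| = √(0.05² + 4500²) = 4500
|T(j0.05)| = 8.9 × 180 / (0.3635 × 13.5 × 1600 × 4500) = 4.5346e-05
20 log₁₀(4.5346e-05) = -86.87 dB

-86.9 dB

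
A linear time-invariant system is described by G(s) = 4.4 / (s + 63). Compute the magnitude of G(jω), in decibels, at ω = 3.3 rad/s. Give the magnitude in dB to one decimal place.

-23.1 dB

|j3.3 + 63| = √(3.3² + 63²) = 63.09
|G(j3.3)| = 4.4 / 63.09 = 0.069746
20 log₁₀(0.069746) = -23.13 dB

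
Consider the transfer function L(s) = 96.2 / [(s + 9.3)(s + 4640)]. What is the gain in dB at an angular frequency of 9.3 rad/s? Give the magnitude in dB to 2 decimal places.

-56.05 dB

|j9.3 + 9.3| = √(9.3² + 9.3²) = 13.15
|j9.3 + 4640| = √(9.3² + 4640²) = 4640
|L(j9.3)| = 96.2 / (13.15 × 4640) = 0.0015764
20 log₁₀(0.0015764) = -56.047 dB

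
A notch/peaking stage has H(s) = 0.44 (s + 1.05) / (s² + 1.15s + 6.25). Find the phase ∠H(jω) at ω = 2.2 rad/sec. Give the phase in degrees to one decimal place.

3.6°

∠(j2.2 + 1.05) = arctan(2.2/1.05) = 64.49°
∠[(j2.2)² + 1.15(j2.2) + 6.25] = ∠[1.41 + j2.53] = 60.87°
∠H(j2.2) = 64.49° − 60.87° = 3.62°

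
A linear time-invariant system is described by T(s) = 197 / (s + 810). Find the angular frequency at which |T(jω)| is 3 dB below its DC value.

For a single-pole low-pass, the −3 dB point is at the pole: ω = 810 rad/sec.

810 rad/sec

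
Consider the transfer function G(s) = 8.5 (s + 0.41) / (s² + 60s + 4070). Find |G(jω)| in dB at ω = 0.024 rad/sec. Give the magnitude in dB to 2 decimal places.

|j0.024 + 0.41| = √(0.024² + 0.41²) = 0.4107
|(j0.024)² + 60(j0.024) + 4070| = |4070 + j1.44| = 4070
|G(j0.024)| = 8.5 × 0.4107 / 4070 = 0.00085773
20 log₁₀(0.00085773) = -61.333 dB

-61.33 dB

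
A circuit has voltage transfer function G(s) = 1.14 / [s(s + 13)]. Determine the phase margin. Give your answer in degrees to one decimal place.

89.6°

Gain crossover: |G(jω)| = 1 at ω ≈ 0.0877 rad s⁻¹.
∠G(j0.0877) = −90° − arctan(0.0877/13) ≈ -90.39°
PM = 180° + (-90.39°) = 89.61°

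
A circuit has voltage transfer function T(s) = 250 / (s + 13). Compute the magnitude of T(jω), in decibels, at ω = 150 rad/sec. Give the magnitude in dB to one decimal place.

|j150 + 13| = √(150² + 13²) = 150.6
|T(j150)| = 250 / 150.6 = 1.6604
20 log₁₀(1.6604) = 4.40 dB

4.4 dB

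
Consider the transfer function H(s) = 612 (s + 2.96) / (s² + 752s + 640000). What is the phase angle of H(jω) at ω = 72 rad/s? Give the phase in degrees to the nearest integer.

83 deg

∠(j72 + 2.96) = arctan(72/2.96) = 87.65°
∠[(j72)² + 752(j72) + 640000] = ∠[6.3482e+05 + j54144] = 4.88°
∠H(j72) = 87.65° − 4.88° = 82.77°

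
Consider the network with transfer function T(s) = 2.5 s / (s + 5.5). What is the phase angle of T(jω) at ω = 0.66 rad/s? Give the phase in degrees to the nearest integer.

∠(j0.66) = 90.00°
∠(j0.66 + 5.5) = arctan(0.66/5.5) = 6.84°
∠T(j0.66) = 90.00° − 6.84° = 83.16°

83°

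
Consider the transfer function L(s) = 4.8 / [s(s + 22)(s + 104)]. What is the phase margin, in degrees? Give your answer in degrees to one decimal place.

90.0°

Gain crossover: |L(jω)| = 1 at ω ≈ 0.0021 rad s⁻¹.
∠L(j0.0021) = −90° − arctan(0.0021/22) − arctan(0.0021/104) ≈ -90.01°
PM = 180° + (-90.01°) = 89.99°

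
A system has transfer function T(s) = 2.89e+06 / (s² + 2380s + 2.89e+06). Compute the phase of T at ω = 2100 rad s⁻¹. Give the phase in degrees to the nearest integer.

-107°

∠[(j2100)² + 2380(j2100) + 2.89e+06] = ∠[-1.52e+06 + j4.998e+06] = 106.92°
∠T(j2100) = −106.92° = -106.92°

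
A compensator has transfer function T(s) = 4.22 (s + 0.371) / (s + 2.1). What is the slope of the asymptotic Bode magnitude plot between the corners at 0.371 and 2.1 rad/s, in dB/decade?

In this band the factors already past their corner are: zero at 0.371; net slope = 20 dB/decade.

20 dB/decade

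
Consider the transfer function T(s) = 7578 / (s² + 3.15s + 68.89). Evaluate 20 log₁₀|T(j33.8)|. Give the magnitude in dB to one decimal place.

|(j33.8)² + 3.15(j33.8) + 68.89| = |-1073.5 + j106.47| = 1079
|T(j33.8)| = 7578 / 1079 = 7.0244
20 log₁₀(7.0244) = 16.93 dB

16.9 dB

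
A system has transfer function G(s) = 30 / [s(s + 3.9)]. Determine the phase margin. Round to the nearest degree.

Gain crossover: |G(jω)| = 1 at ω ≈ 4.83 rad/s.
∠G(j4.83) = −90° − arctan(4.83/3.9) ≈ -141.09°
PM = 180° + (-141.09°) = 38.91°

39°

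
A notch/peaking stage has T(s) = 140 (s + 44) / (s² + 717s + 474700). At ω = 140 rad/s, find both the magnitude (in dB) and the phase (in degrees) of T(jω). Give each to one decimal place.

|j140 + 44| = √(140² + 44²) = 146.8
|(j140)² + 717(j140) + 474700| = |4.551e+05 + j1.0038e+05| = 4.66e+05
|T(j140)| = 140 × 146.8 / 4.66e+05 = 0.044085
20 log₁₀(0.044085) = -27.11 dB
∠(j140 + 44) = arctan(140/44) = 72.55°
∠[(j140)² + 717(j140) + 474700] = ∠[4.551e+05 + j1.0038e+05] = 12.44°
∠T(j140) = 72.55° − 12.44° = 60.11°

|T| = -27.1 dB, ∠T = 60.1°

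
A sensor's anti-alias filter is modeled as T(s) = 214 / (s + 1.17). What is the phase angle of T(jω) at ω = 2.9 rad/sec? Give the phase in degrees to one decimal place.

∠(j2.9 + 1.17) = arctan(2.9/1.17) = 68.03°
∠T(j2.9) = −68.03° = -68.03°

-68.0 deg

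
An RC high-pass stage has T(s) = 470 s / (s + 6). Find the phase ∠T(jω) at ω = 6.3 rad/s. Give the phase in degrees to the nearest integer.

44°

∠(j6.3) = 90.00°
∠(j6.3 + 6) = arctan(6.3/6) = 46.40°
∠T(j6.3) = 90.00° − 46.40° = 43.60°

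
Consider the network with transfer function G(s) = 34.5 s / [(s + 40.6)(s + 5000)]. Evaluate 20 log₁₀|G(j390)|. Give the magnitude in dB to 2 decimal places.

-43.30 dB

|j390| = 390
|j390 + 40.6| = √(390² + 40.6²) = 392.1
|j390 + 5000| = √(390² + 5000²) = 5015
|G(j390)| = 34.5 × 390 / (392.1 × 5015) = 0.0068421
20 log₁₀(0.0068421) = -43.296 dB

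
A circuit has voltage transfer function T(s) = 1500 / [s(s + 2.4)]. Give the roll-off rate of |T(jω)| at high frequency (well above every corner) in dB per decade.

With 0 zeros and 2 poles, the high-frequency asymptotic slope is 20 × (0 − 2) = -40 dB/decade.

-40 dB/decade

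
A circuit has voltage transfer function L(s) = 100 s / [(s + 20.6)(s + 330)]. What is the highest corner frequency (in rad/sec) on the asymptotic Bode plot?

Break frequencies occur at each pole and zero magnitude: 20.6 rad/sec, 330 rad/sec.
The highest is 330 rad/sec.

330 rad/sec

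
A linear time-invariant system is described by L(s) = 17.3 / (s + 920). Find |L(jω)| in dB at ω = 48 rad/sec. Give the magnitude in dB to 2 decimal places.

|j48 + 920| = √(48² + 920²) = 921.3
|L(j48)| = 17.3 / 921.3 = 0.018779
20 log₁₀(0.018779) = -34.527 dB

-34.53 dB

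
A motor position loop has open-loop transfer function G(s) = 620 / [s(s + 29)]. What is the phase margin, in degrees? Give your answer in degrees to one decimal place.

58.0°

Gain crossover: |G(jω)| = 1 at ω ≈ 18.1 rad/s.
∠G(j18.1) = −90° − arctan(18.1/29) ≈ -122.01°
PM = 180° + (-122.01°) = 57.99°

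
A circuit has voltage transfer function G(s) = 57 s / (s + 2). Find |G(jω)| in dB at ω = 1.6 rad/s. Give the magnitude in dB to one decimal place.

31.0 dB

|j1.6| = 1.6
|j1.6 + 2| = √(1.6² + 2²) = 2.561
|G(j1.6)| = 57 × 1.6 / 2.561 = 35.608
20 log₁₀(35.608) = 31.03 dB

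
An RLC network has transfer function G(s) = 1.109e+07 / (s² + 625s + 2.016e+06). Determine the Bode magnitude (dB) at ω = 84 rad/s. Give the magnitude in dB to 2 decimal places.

|(j84)² + 625(j84) + 2.016e+06| = |2.0089e+06 + j52500| = 2.01e+06
|G(j84)| = 1.109e+07 / 2.01e+06 = 5.5184
20 log₁₀(5.5184) = 14.836 dB

14.84 dB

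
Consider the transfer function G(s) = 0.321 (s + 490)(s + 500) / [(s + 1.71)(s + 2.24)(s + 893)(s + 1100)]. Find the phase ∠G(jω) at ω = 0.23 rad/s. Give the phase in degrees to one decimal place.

-13.5°

∠(j0.23 + 490) = arctan(0.23/490) = 0.03°
∠(j0.23 + 500) = arctan(0.23/500) = 0.03°
∠(j0.23 + 1.71) = arctan(0.23/1.71) = 7.66°
∠(j0.23 + 2.24) = arctan(0.23/2.24) = 5.86°
∠(j0.23 + 893) = arctan(0.23/893) = 0.01°
∠(j0.23 + 1100) = arctan(0.23/1100) = 0.01°
∠G(j0.23) = 0.03° + 0.03° − (7.66° + 5.86° + 0.01° + 0.01°) = -13.50°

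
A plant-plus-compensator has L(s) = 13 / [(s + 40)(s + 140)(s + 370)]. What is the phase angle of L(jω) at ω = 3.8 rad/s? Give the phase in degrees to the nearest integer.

-8°

∠(j3.8 + 40) = arctan(3.8/40) = 5.43°
∠(j3.8 + 140) = arctan(3.8/140) = 1.55°
∠(j3.8 + 370) = arctan(3.8/370) = 0.59°
∠L(j3.8) = − (5.43° + 1.55° + 0.59°) = -7.57°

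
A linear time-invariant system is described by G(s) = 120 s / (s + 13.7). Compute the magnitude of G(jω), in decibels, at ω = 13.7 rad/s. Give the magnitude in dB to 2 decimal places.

|j13.7| = 13.7
|j13.7 + 13.7| = √(13.7² + 13.7²) = 19.37
|G(j13.7)| = 120 × 13.7 / 19.37 = 84.853
20 log₁₀(84.853) = 38.573 dB

38.57 dB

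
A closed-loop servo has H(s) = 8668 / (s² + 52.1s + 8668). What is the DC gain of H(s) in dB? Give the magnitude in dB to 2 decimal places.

H(0) = 8668 / 8668 = 1
20 log₁₀(1) = 0.000 dB

0.00 dB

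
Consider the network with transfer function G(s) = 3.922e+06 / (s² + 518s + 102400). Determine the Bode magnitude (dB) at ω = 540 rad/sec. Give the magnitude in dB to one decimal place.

21.3 dB

|(j540)² + 518(j540) + 102400| = |-1.892e+05 + j2.7972e+05| = 3.377e+05
|G(j540)| = 3.922e+06 / 3.377e+05 = 11.614
20 log₁₀(11.614) = 21.30 dB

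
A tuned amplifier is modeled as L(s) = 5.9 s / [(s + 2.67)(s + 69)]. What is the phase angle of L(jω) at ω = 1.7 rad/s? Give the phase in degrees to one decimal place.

∠(j1.7) = 90.00°
∠(j1.7 + 2.67) = arctan(1.7/2.67) = 32.49°
∠(j1.7 + 69) = arctan(1.7/69) = 1.41°
∠L(j1.7) = 90.00° − (32.49° + 1.41°) = 56.10°

56.1°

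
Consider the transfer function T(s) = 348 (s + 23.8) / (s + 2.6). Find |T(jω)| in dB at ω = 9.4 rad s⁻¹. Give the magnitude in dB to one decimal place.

59.2 dB

|j9.4 + 23.8| = √(9.4² + 23.8²) = 25.59
|j9.4 + 2.6| = √(9.4² + 2.6²) = 9.753
|T(j9.4)| = 348 × 25.59 / 9.753 = 913.06
20 log₁₀(913.06) = 59.21 dB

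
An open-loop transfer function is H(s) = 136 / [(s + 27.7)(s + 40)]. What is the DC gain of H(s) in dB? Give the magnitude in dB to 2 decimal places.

H(0) = 136 / (27.7 × 40) = 0.12274
20 log₁₀(0.12274) = -18.220 dB

-18.22 dB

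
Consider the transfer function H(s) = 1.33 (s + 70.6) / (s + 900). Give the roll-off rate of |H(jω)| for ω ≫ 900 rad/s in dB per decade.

With 1 zero and 1 pole, the high-frequency asymptotic slope is 20 × (1 − 1) = 0 dB/decade.

0 dB/decade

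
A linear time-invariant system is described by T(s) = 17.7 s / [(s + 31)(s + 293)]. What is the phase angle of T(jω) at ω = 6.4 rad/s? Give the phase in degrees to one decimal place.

77.1°

∠(j6.4) = 90.00°
∠(j6.4 + 31) = arctan(6.4/31) = 11.66°
∠(j6.4 + 293) = arctan(6.4/293) = 1.25°
∠T(j6.4) = 90.00° − (11.66° + 1.25°) = 77.08°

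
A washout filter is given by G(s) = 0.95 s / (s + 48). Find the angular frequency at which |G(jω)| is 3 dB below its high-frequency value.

48 rad/s

For a single-pole high-pass, the −3 dB point is at the pole: ω = 48 rad/s.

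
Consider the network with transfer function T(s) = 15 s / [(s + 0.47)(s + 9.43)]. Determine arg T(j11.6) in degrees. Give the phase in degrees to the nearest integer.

-49 deg

∠(j11.6) = 90.00°
∠(j11.6 + 0.47) = arctan(11.6/0.47) = 87.68°
∠(j11.6 + 9.43) = arctan(11.6/9.43) = 50.89°
∠T(j11.6) = 90.00° − (87.68° + 50.89°) = -48.57°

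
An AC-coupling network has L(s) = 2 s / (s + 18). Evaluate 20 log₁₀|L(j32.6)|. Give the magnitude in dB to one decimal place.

|j32.6| = 32.6
|j32.6 + 18| = √(32.6² + 18²) = 37.24
|L(j32.6)| = 2 × 32.6 / 37.24 = 1.7508
20 log₁₀(1.7508) = 4.86 dB

4.9 dB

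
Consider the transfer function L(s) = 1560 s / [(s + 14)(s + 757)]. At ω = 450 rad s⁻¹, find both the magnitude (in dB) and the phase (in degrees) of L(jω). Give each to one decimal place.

|L| = 5.0 dB, ∠L = -28.9°

|j450| = 450
|j450 + 14| = √(450² + 14²) = 450.2
|j450 + 757| = √(450² + 757²) = 880.7
|L(j450)| = 1560 × 450 / (450.2 × 880.7) = 1.7706
20 log₁₀(1.7706) = 4.96 dB
∠(j450) = 90.00°
∠(j450 + 14) = arctan(450/14) = 88.22°
∠(j450 + 757) = arctan(450/757) = 30.73°
∠L(j450) = 90.00° − (88.22° + 30.73°) = -28.95°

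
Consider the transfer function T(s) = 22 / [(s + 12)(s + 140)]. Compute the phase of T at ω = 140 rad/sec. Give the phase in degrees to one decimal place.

-130.1°

∠(j140 + 12) = arctan(140/12) = 85.10°
∠(j140 + 140) = arctan(140/140) = 45.00°
∠T(j140) = − (85.10° + 45.00°) = -130.10°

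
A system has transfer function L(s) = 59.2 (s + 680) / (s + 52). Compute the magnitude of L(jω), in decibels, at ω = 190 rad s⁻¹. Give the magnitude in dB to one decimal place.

46.5 dB

|j190 + 680| = √(190² + 680²) = 706
|j190 + 52| = √(190² + 52²) = 197
|L(j190)| = 59.2 × 706 / 197 = 212.19
20 log₁₀(212.19) = 46.53 dB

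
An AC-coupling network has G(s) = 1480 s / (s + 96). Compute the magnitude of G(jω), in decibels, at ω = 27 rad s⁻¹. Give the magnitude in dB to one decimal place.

|j27| = 27
|j27 + 96| = √(27² + 96²) = 99.72
|G(j27)| = 1480 × 27 / 99.72 = 400.7
20 log₁₀(400.7) = 52.06 dB

52.1 dB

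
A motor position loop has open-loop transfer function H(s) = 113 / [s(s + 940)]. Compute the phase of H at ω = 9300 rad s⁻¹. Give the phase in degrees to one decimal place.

∠(j9300 + 940) = arctan(9300/940) = 84.23°
∠(j9300) = 90.00°
∠H(j9300) = − (84.23° + 90.00°) = -174.23°

-174.2°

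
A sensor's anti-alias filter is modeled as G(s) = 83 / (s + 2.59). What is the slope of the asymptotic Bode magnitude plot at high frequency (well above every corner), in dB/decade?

With 0 zeros and 1 pole, the high-frequency asymptotic slope is 20 × (0 − 1) = -20 dB/decade.

-20 dB/decade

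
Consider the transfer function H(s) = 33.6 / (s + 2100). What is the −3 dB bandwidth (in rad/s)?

For a single-pole low-pass, the −3 dB point is at the pole: ω = 2100 rad/s.

2100 rad/s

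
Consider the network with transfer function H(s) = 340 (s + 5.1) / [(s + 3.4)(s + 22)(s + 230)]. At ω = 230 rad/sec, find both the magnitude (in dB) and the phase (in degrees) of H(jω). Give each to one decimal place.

|j230 + 5.1| = √(230² + 5.1²) = 230.1
|j230 + 3.4| = √(230² + 3.4²) = 230
|j230 + 22| = √(230² + 22²) = 231
|j230 + 230| = √(230² + 230²) = 325.3
|H(j230)| = 340 × 230.1 / (230 × 231 × 325.3) = 0.0045247
20 log₁₀(0.0045247) = -46.89 dB
∠(j230 + 5.1) = arctan(230/5.1) = 88.73°
∠(j230 + 3.4) = arctan(230/3.4) = 89.15°
∠(j230 + 22) = arctan(230/22) = 84.54°
∠(j230 + 230) = arctan(230/230) = 45.00°
∠H(j230) = 88.73° − (89.15° + 84.54° + 45.00°) = -129.96°

|H| = -46.9 dB, ∠H = -130.0 deg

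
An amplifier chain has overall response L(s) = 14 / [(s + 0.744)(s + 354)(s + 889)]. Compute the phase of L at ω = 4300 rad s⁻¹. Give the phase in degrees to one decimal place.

-253.6 deg

∠(j4300 + 0.744) = arctan(4300/0.744) = 89.99°
∠(j4300 + 354) = arctan(4300/354) = 85.29°
∠(j4300 + 889) = arctan(4300/889) = 78.32°
∠L(j4300) = − (89.99° + 85.29° + 78.32°) = -253.60°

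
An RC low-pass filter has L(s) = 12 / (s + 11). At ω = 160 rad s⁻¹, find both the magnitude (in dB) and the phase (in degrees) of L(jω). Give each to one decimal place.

|L| = -22.5 dB, ∠L = -86.1°

|j160 + 11| = √(160² + 11²) = 160.4
|L(j160)| = 12 / 160.4 = 0.074823
20 log₁₀(0.074823) = -22.52 dB
∠(j160 + 11) = arctan(160/11) = 86.07°
∠L(j160) = −86.07° = -86.07°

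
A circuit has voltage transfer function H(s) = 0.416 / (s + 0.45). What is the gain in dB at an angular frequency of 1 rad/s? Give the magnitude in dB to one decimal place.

|j1 + 0.45| = √(1² + 0.45²) = 1.097
|H(j1)| = 0.416 / 1.097 = 0.37936
20 log₁₀(0.37936) = -8.42 dB

-8.4 dB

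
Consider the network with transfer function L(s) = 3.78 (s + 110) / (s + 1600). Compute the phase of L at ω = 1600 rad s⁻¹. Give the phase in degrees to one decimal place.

41.1°

∠(j1600 + 110) = arctan(1600/110) = 86.07°
∠(j1600 + 1600) = arctan(1600/1600) = 45.00°
∠L(j1600) = 86.07° − 45.00° = 41.07°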